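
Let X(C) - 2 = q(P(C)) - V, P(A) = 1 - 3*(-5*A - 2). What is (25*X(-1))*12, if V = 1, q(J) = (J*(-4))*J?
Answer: -76500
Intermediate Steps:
P(A) = 7 + 15*A (P(A) = 1 - 3*(-2 - 5*A) = 1 + (6 + 15*A) = 7 + 15*A)
q(J) = -4*J**2 (q(J) = (-4*J)*J = -4*J**2)
X(C) = 1 - 4*(7 + 15*C)**2 (X(C) = 2 + (-4*(7 + 15*C)**2 - 1*1) = 2 + (-4*(7 + 15*C)**2 - 1) = 2 + (-1 - 4*(7 + 15*C)**2) = 1 - 4*(7 + 15*C)**2)
(25*X(-1))*12 = (25*(1 - 4*(7 + 15*(-1))**2))*12 = (25*(1 - 4*(7 - 15)**2))*12 = (25*(1 - 4*(-8)**2))*12 = (25*(1 - 4*64))*12 = (25*(1 - 256))*12 = (25*(-255))*12 = -6375*12 = -76500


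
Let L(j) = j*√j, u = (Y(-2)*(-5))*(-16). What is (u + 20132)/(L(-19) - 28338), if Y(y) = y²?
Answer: -579568776/803049103 + 388588*I*√19/803049103 ≈ -0.72171 + 0.0021092*I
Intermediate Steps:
u = 320 (u = ((-2)²*(-5))*(-16) = (4*(-5))*(-16) = -20*(-16) = 320)
L(j) = j^(3/2)
(u + 20132)/(L(-19) - 28338) = (320 + 20132)/((-19)^(3/2) - 28338) = 20452/(-19*I*√19 - 28338) = 20452/(-28338 - 19*I*√19)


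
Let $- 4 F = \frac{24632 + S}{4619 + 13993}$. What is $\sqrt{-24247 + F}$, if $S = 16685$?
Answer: $\frac{i \sqrt{933279080041}}{6204} \approx 155.72 i$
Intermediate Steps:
$F = - \frac{41317}{74448}$ ($F = - \frac{\left(24632 + 16685\right) \frac{1}{4619 + 13993}}{4} = - \frac{41317 \cdot \frac{1}{18612}}{4} = \left(- \frac{1}{4}\right) \frac{41317}{18612} = - \frac{41317}{74448} \approx -0.55498$)
$\sqrt{-24247 + F} = \sqrt{-24247 - \frac{41317}{74448}} = \sqrt{- \frac{1805181973}{74448}} = \frac{i \sqrt{933279080041}}{6204}$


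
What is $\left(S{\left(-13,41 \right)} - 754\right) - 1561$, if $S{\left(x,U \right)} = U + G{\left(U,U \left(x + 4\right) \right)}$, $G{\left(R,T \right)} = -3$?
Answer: $-2277$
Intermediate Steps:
$S{\left(x,U \right)} = -3 + U$ ($S{\left(x,U \right)} = U - 3 = -3 + U$)
$\left(S{\left(-13,41 \right)} - 754\right) - 1561 = \left(\left(-3 + 41\right) - 754\right) - 1561 = \left(38 - 754\right) - 1561 = -716 - 1561 = -2277$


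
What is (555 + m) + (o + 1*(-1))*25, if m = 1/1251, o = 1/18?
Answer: 443179/834 ≈ 531.39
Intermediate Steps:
o = 1/18 ≈ 0.055556
m = 1/1251 ≈ 0.00079936
(555 + m) + (o + 1*(-1))*25 = (555 + 1/1251) + (1/18 + 1*(-1))*25 = 694306/1251 + (1/18 - 1)*25 = 694306/1251 - 17/18*25 = 694306/1251 - 425/18 = 443179/834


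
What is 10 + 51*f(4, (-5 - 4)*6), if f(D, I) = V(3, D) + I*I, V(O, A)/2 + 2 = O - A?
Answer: 148420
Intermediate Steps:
V(O, A) = -4 - 2*A + 2*O (V(O, A) = -4 + 2*(O - A) = -4 + (-2*A + 2*O) = -4 - 2*A + 2*O)
f(D, I) = 2 + I**2 - 2*D (f(D, I) = (-4 - 2*D + 2*3) + I*I = (-4 - 2*D + 6) + I**2 = (2 - 2*D) + I**2 = 2 + I**2 - 2*D)
10 + 51*f(4, (-5 - 4)*6) = 10 + 51*(2 + ((-5 - 4)*6)**2 - 2*4) = 10 + 51*(2 + (-9*6)**2 - 8) = 10 + 51*(2 + (-54)**2 - 8) = 10 + 51*(2 + 2916 - 8) = 10 + 51*2910 = 10 + 148410 = 148420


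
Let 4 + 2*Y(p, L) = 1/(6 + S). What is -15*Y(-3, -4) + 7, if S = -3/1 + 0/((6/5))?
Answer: 69/2 ≈ 34.500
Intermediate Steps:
S = -3 (S = -3*1 + 0/((6*(1/5))) = -3 + 0/(6/5) = -3 + 0*(5/6) = -3 + 0 = -3)
Y(p, L) = -11/6 (Y(p, L) = -2 + 1/(2*(6 - 3)) = -2 + (1/2)/3 = -2 + (1/2)*(1/3) = -2 + 1/6 = -11/6)
-15*Y(-3, -4) + 7 = -15*(-11/6) + 7 = 55/2 + 7 = 69/2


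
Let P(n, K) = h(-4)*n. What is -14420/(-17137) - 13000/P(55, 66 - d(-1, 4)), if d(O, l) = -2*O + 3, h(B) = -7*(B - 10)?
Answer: -14505720/9236843 ≈ -1.5704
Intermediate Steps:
h(B) = 70 - 7*B (h(B) = -7*(-10 + B) = 70 - 7*B)
d(O, l) = 3 - 2*O
P(n, K) = 98*n (P(n, K) = (70 - 7*(-4))*n = (70 + 28)*n = 98*n)
-14420/(-17137) - 13000/P(55, 66 - d(-1, 4)) = -14420/(-17137) - 13000/(98*55) = -14420*(-1/17137) - 13000/5390 = 14420/17137 - 13000*1/5390 = 14420/17137 - 1300/539 = -14505720/9236843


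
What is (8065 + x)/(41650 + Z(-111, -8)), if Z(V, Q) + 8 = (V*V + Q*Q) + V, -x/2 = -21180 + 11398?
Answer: 27629/53916 ≈ 0.51245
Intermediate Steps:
x = 19564 (x = -2*(-21180 + 11398) = -2*(-9782) = 19564)
Z(V, Q) = -8 + V + Q**2 + V**2 (Z(V, Q) = -8 + ((V*V + Q*Q) + V) = -8 + ((V**2 + Q**2) + V) = -8 + ((Q**2 + V**2) + V) = -8 + (V + Q**2 + V**2) = -8 + V + Q**2 + V**2)
(8065 + x)/(41650 + Z(-111, -8)) = (8065 + 19564)/(41650 + (-8 - 111 + (-8)**2 + (-111)**2)) = 27629/(41650 + (-8 - 111 + 64 + 12321)) = 27629/(41650 + 12266) = 27629/53916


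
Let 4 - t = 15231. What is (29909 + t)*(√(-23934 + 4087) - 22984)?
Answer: -337451088 + 14682*I*√19847 ≈ -3.3745e+8 + 2.0684e+6*I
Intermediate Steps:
t = -15227 (t = 4 - 1*15231 = 4 - 15231 = -15227)
(29909 + t)*(√(-23934 + 4087) - 22984) = (29909 - 15227)*(√(-23934 + 4087) - 22984) = 14682*(√(-19847) - 22984) = 14682*(I*√19847 - 22984) = 14682*(-22984 + I*√19847) = -337451088 + 14682*I*√19847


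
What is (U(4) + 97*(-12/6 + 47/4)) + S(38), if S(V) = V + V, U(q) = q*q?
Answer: 4151/4 ≈ 1037.8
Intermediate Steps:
U(q) = q**2
S(V) = 2*V
(U(4) + 97*(-12/6 + 47/4)) + S(38) = (4**2 + 97*(-12/6 + 47/4)) + 2*38 = (16 + 97*(-12*1/6 + 47*(1/4))) + 76 = (16 + 97*(-2 + 47/4)) + 76 = (16 + 97*(39/4)) + 76 = (16 + 3783/4) + 76 = 3847/4 + 76 = 4151/4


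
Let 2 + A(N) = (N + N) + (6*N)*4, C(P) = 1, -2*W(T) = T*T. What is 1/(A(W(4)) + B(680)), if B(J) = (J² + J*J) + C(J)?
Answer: 1/924591 ≈ 1.0816e-6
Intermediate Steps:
W(T) = -T²/2 (W(T) = -T*T/2 = -T²/2)
A(N) = -2 + 26*N (A(N) = -2 + ((N + N) + (6*N)*4) = -2 + (2*N + 24*N) = -2 + 26*N)
B(J) = 1 + 2*J² (B(J) = (J² + J*J) + 1 = (J² + J²) + 1 = 2*J² + 1 = 1 + 2*J²)
1/(A(W(4)) + B(680)) = 1/((-2 + 26*(-½*4²)) + (1 + 2*680²)) = 1/((-2 + 26*(-½*16)) + (1 + 2*462400)) = 1/((-2 + 26*(-8)) + (1 + 924800)) = 1/((-2 - 208) + 924801) = 1/(-210 + 924801) = 1/924591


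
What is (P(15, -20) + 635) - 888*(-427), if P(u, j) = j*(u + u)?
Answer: 379211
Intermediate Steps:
P(u, j) = 2*j*u (P(u, j) = j*(2*u) = 2*j*u)
(P(15, -20) + 635) - 888*(-427) = (2*(-20)*15 + 635) - 888*(-427) = (-600 + 635) + 379176 = 35 + 379176 = 379211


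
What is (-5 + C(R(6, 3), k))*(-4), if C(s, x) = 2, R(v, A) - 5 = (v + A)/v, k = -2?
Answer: 12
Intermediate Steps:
R(v, A) = 5 + (A + v)/v (R(v, A) = 5 + (v + A)/v = 5 + (A + v)/v)
(-5 + C(R(6, 3), k))*(-4) = (-5 + 2)*(-4) = -3*(-4) = 12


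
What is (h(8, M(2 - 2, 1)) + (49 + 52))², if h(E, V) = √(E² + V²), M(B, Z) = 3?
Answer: (101 + √73)² ≈ 12000.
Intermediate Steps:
(h(8, M(2 - 2, 1)) + (49 + 52))² = (√(8² + 3²) + (49 + 52))² = (√(64 + 9) + 101)² = (√73 + 101)² = (101 + √73)²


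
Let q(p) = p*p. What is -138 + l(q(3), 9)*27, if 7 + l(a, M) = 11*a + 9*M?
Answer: 4533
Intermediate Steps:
q(p) = p**2
l(a, M) = -7 + 9*M + 11*a (l(a, M) = -7 + (11*a + 9*M) = -7 + (9*M + 11*a) = -7 + 9*M + 11*a)
-138 + l(q(3), 9)*27 = -138 + (-7 + 9*9 + 11*3**2)*27 = -138 + (-7 + 81 + 11*9)*27 = -138 + (-7 + 81 + 99)*27 = -138 + 173*27 = -138 + 4671 = 4533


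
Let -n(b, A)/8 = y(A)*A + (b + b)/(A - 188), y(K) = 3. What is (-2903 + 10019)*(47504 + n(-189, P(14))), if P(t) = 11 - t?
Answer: 64641687072/191 ≈ 3.3844e+8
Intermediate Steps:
n(b, A) = -24*A - 16*b/(-188 + A) (n(b, A) = -8*(3*A + (b + b)/(A - 188)) = -8*(3*A + (2*b)/(-188 + A)) = -8*(3*A + 2*b/(-188 + A)) = -24*A - 16*b/(-188 + A))
(-2903 + 10019)*(47504 + n(-189, P(14))) = (-2903 + 10019)*(47504 + 8*(-3*(11 - 1*14)**2 - 2*(-189) + 564*(11 - 1*14))/(-188 + (11 - 1*14))) = 7116*(47504 + 8*(-3*(11 - 14)**2 + 378 + 564*(11 - 14))/(-188 + (11 - 14))) = 7116*(47504 + 8*(-3*(-3)**2 + 378 + 564*(-3))/(-188 - 3)) = 7116*(47504 + 8*(-3*9 + 378 - 1692)/(-191)) = 7116*(47504 + 8*(-1/191)*(-27 + 378 - 1692)) = 7116*(47504 + 8*(-1/191)*(-1341)) = 7116*(47504 + 10728/191) = 7116*(9083992/191) = 64641687072/191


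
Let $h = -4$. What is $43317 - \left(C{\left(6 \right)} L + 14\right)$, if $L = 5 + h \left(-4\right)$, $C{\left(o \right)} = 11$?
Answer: $43072$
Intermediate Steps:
$L = 21$ ($L = 5 - -16 = 5 + 16 = 21$)
$43317 - \left(C{\left(6 \right)} L + 14\right) = 43317 - \left(11 \cdot 21 + 14\right) = 43317 - \left(231 + 14\right) = 43317 - 245 = 43072$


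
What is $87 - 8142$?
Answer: $-8055$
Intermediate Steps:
$87 - 8142 = -8055$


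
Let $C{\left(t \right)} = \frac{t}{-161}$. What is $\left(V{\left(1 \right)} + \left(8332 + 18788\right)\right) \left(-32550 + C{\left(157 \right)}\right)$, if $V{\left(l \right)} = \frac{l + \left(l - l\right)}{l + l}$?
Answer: $- \frac{284261188387}{322} \approx -8.828 \cdot 10^{8}$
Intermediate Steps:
$V{\left(l \right)} = \frac{1}{2}$ ($V{\left(l \right)} = \frac{l + 0}{2 l} = l \frac{1}{2 l} = \frac{1}{2}$)
$C{\left(t \right)} = - \frac{t}{161}$ ($C{\left(t \right)} = t \left(- \frac{1}{161}\right) = - \frac{t}{161}$)
$\left(V{\left(1 \right)} + \left(8332 + 18788\right)\right) \left(-32550 + C{\left(157 \right)}\right) = \left(\frac{1}{2} + \left(8332 + 18788\right)\right) \left(-32550 - \frac{157}{161}\right) = \left(\frac{1}{2} + 27120\right) \left(-32550 - \frac{157}{161}\right) = \frac{54241}{2} \left(- \frac{5240707}{161}\right) = - \frac{284261188387}{322}$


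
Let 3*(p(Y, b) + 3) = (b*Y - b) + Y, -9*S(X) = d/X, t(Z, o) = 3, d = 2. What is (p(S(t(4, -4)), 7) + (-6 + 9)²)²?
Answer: 78961/6561 ≈ 12.035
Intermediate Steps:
S(X) = -2/(9*X)
p(Y, b) = -3 - b/3 + Y/3 + Y*b/3 (p(Y, b) = -3 + ((b*Y - b) + Y)/3 = -3 + ((Y*b - b) + Y)/3 = -3 + ((-b + Y*b) + Y)/3 = -3 + (Y - b + Y*b)/3 = -3 + (-b/3 + Y/3 + Y*b/3) = -3 - b/3 + Y/3 + Y*b/3)
(p(S(t(4, -4)), 7) + (-6 + 9)²)² = ((-3 - ⅓*7 + (-2/9/3)/3 + (⅓)*(-2/9/3)*7) + (-6 + 9)²)² = ((-3 - 7/3 + (-2/9*⅓)/3 + (⅓)*(-2/9*⅓)*7) + 3²)² = ((-3 - 7/3 + (⅓)*(-2/27) + (⅓)*(-2/27)*7) + 9)² = ((-3 - 7/3 - 2/81 - 14/81) + 9)² = (-448/81 + 9)² = (281/81)² = 78961/6561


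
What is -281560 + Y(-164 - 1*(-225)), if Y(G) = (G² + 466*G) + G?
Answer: -249352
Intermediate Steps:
Y(G) = G² + 467*G
-281560 + Y(-164 - 1*(-225)) = -281560 + (-164 - 1*(-225))*(467 + (-164 - 1*(-225))) = -281560 + (-164 + 225)*(467 + (-164 + 225)) = -281560 + 61*(467 + 61) = -281560 + 61*528 = -281560 + 32208 = -249352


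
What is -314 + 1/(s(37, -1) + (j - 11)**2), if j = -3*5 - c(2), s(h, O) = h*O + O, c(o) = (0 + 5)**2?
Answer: -804781/2563 ≈ -314.00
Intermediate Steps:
c(o) = 25 (c(o) = 5**2 = 25)
s(h, O) = O + O*h (s(h, O) = O*h + O = O + O*h)
j = -40 (j = -3*5 - 1*25 = -15 - 25 = -40)
-314 + 1/(s(37, -1) + (j - 11)**2) = -314 + 1/(-(1 + 37) + (-40 - 11)**2) = -314 + 1/(-1*38 + (-51)**2) = -314 + 1/(-38 + 2601) = -314 + 1/2563 = -804781/2563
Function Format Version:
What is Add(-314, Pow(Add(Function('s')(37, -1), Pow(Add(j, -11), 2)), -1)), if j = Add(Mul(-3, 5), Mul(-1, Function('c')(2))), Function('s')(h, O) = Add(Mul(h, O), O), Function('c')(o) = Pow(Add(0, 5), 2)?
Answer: Rational(-804781, 2563) ≈ -314.00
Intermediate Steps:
Function('c')(o) = 25 (Function('c')(o) = Pow(5, 2) = 25)
Function('s')(h, O) = Add(O, Mul(O, h)) (Function('s')(h, O) = Add(Mul(O, h), O) = Add(O, Mul(O, h)))
j = -40 (j = Add(Mul(-3, 5), Mul(-1, 25)) = Add(-15, -25) = -40)
Add(-314, Pow(Add(Function('s')(37, -1), Pow(Add(j, -11), 2)), -1)) = Add(-314, Pow(Add(Mul(-1, Add(1, 37)), Pow(Add(-40, -11), 2)), -1)) = Add(-314, Pow(Add(Mul(-1, 38), Pow(-51, 2)), -1)) = Add(-314, Pow(Add(-38, 2601), -1)) = Add(-314, Pow(2563, -1)) = Add(-314, Rational(1, 2563)) = Rational(-804781, 2563)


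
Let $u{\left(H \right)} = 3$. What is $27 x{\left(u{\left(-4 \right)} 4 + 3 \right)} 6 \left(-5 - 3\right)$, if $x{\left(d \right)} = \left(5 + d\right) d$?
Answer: $-388800$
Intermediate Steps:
$x{\left(d \right)} = d \left(5 + d\right)$
$27 x{\left(u{\left(-4 \right)} 4 + 3 \right)} 6 \left(-5 - 3\right) = 27 \left(3 \cdot 4 + 3\right) \left(5 + \left(3 \cdot 4 + 3\right)\right) 6 \left(-5 - 3\right) = 27 \left(12 + 3\right) \left(5 + \left(12 + 3\right)\right) 6 \left(-8\right) = 27 \cdot 15 \left(5 + 15\right) \left(-48\right) = 27 \cdot 15 \cdot 20 \left(-48\right) = 27 \cdot 300 \left(-48\right) = 8100 \left(-48\right) = -388800$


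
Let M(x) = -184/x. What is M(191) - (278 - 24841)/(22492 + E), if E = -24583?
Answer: -5076277/399381 ≈ -12.710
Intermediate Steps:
M(191) - (278 - 24841)/(22492 + E) = -184/191 - (278 - 24841)/(22492 - 24583) = -184*1/191 - (-24563)/(-2091) = -184/191 - (-24563)*(-1)/2091 = -184/191 - 1*24563/2091 = -184/191 - 24563/2091 = -5076277/399381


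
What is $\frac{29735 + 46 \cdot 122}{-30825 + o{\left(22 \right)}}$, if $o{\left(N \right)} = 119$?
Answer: $- \frac{2719}{2362} \approx -1.1511$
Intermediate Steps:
$\frac{29735 + 46 \cdot 122}{-30825 + o{\left(22 \right)}} = \frac{29735 + 46 \cdot 122}{-30825 + 119} = \frac{29735 + 5612}{-30706} = 35347 \left(- \frac{1}{30706}\right) = - \frac{2719}{2362}$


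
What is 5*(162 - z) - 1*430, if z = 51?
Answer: 125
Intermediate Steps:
5*(162 - z) - 1*430 = 5*(162 - 1*51) - 1*430 = 5*(162 - 51) - 430 = 5*111 - 430 = 555 - 430 = 125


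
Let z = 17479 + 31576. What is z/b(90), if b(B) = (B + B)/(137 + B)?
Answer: 2227097/36 ≈ 61864.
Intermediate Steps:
b(B) = 2*B/(137 + B) (b(B) = (2*B)/(137 + B) = 2*B/(137 + B))
z = 49055
z/b(90) = 49055/((2*90/(137 + 90))) = 49055/((2*90/227)) = 49055/((2*90*(1/227))) = 49055/(180/227) = 49055*(227/180) = 2227097/36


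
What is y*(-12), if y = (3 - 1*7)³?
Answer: 768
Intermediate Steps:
y = -64 (y = (3 - 7)³ = (-4)³ = -64)
y*(-12) = -64*(-12) = 768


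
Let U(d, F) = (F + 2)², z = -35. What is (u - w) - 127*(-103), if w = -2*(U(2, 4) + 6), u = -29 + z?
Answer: 13101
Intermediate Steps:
U(d, F) = (2 + F)²
u = -64 (u = -29 - 35 = -64)
w = -84 (w = -2*((2 + 4)² + 6) = -2*(6² + 6) = -2*(36 + 6) = -2*42 = -84)
(u - w) - 127*(-103) = (-64 - 1*(-84)) - 127*(-103) = (-64 + 84) + 13081 = 20 + 13081 = 13101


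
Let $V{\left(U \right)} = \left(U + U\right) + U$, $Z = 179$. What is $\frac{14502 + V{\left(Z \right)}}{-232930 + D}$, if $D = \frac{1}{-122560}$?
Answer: $- \frac{1843179840}{28547900801} \approx -0.064564$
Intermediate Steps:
$D = - \frac{1}{122560} \approx -8.1593 \cdot 10^{-6}$
$V{\left(U \right)} = 3 U$ ($V{\left(U \right)} = 2 U + U = 3 U$)
$\frac{14502 + V{\left(Z \right)}}{-232930 + D} = \frac{14502 + 3 \cdot 179}{-232930 - \frac{1}{122560}} = \frac{14502 + 537}{- \frac{28547900801}{122560}} = 15039 \left(- \frac{122560}{28547900801}\right) = - \frac{1843179840}{28547900801}$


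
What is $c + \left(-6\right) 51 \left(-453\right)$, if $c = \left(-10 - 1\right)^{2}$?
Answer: $138739$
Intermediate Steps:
$c = 121$ ($c = \left(-11\right)^{2} = 121$)
$c + \left(-6\right) 51 \left(-453\right) = 121 + \left(-6\right) 51 \left(-453\right) = 121 - -138618 = 121 + 138618 = 138739$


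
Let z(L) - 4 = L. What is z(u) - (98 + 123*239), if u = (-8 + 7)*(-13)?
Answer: -29478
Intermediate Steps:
u = 13 (u = -1*(-13) = 13)
z(L) = 4 + L
z(u) - (98 + 123*239) = (4 + 13) - (98 + 123*239) = 17 - (98 + 29397) = 17 - 1*29495 = 17 - 29495 = -29478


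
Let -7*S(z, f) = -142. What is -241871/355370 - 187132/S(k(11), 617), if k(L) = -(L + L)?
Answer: -232771018781/25231270 ≈ -9225.5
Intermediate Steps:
k(L) = -2*L
S(z, f) = 142/7 (S(z, f) = -⅐*(-142) = 142/7)
-241871/355370 - 187132/S(k(11), 617) = -241871/355370 - 187132/142/7 = -241871*1/355370 - 187132*7/142 = -241871/355370 - 654962/71 = -232771018781/25231270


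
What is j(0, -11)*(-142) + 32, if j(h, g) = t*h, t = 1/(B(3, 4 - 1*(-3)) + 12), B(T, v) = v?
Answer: 32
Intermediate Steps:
t = 1/19 (t = 1/((4 - 1*(-3)) + 12) = 1/((4 + 3) + 12) = 1/(7 + 12) = 1/19 ≈ 0.052632)
j(h, g) = h/19
j(0, -11)*(-142) + 32 = ((1/19)*0)*(-142) + 32 = 0*(-142) + 32 = 0 + 32 = 32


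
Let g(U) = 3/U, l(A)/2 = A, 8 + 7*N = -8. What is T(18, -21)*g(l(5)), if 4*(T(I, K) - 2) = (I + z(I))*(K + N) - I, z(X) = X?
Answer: -8907/140 ≈ -63.621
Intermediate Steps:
N = -16/7 (N = -8/7 + (1/7)*(-8) = -8/7 - 8/7 = -16/7 ≈ -2.2857)
l(A) = 2*A
T(I, K) = 2 - I/4 + I*(-16/7 + K)/2 (T(I, K) = 2 + ((I + I)*(K - 16/7) - I)/4 = 2 + ((2*I)*(-16/7 + K) - I)/4 = 2 + (2*I*(-16/7 + K) - I)/4 = 2 + (-I + 2*I*(-16/7 + K))/4 = 2 + (-I/4 + I*(-16/7 + K)/2) = 2 - I/4 + I*(-16/7 + K)/2)
T(18, -21)*g(l(5)) = (2 - 39/28*18 + (1/2)*18*(-21))*(3/((2*5))) = (2 - 351/14 - 189)*(3/10) = -8907/(14*10) = -2969/14*3/10 = -8907/140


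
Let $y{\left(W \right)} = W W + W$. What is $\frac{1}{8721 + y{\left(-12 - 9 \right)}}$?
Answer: $\frac{1}{9141} \approx 0.0001094$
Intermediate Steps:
$y{\left(W \right)} = W + W^{2}$ ($y{\left(W \right)} = W^{2} + W = W + W^{2}$)
$\frac{1}{8721 + y{\left(-12 - 9 \right)}} = \frac{1}{8721 + \left(-12 - 9\right) \left(1 - 21\right)} = \frac{1}{8721 - 21 \left(1 - 21\right)} = \frac{1}{8721 - -420} = \frac{1}{8721 + 420} = \frac{1}{9141}$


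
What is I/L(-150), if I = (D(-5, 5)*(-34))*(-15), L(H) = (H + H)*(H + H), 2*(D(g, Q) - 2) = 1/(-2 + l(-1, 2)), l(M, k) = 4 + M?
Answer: 17/1200 ≈ 0.014167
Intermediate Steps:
D(g, Q) = 5/2 (D(g, Q) = 2 + 1/(2*(-2 + (4 - 1))) = 2 + 1/(2*(-2 + 3)) = 2 + (1/2)/1 = 2 + (1/2)*1 = 2 + 1/2 = 5/2)
L(H) = 4*H**2 (L(H) = (2*H)*(2*H) = 4*H**2)
I = 1275 (I = ((5/2)*(-34))*(-15) = -85*(-15) = 1275)
I/L(-150) = 1275/((4*(-150)**2)) = 1275/((4*22500)) = 1275/90000 = 1275*(1/90000) = 17/1200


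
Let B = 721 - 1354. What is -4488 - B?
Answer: -3855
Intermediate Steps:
B = -633
-4488 - B = -4488 - 1*(-633) = -4488 + 633 = -3855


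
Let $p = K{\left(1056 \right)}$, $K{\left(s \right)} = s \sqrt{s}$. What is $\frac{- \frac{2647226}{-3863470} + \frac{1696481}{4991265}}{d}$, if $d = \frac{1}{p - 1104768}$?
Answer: $- \frac{242647682852244992}{214262250995} + \frac{2783237238138368 \sqrt{66}}{642786752985} \approx -1.0973 \cdot 10^{6}$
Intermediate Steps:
$K{\left(s \right)} = s^{\frac{3}{2}}$
$p = 4224 \sqrt{66}$ ($p = 1056^{\frac{3}{2}} = 4224 \sqrt{66} \approx 34316.0$)
$d = \frac{1}{-1104768 + 4224 \sqrt{66}}$ ($d = \frac{1}{4224 \sqrt{66} - 1104768} = \frac{1}{-1104768 + 4224 \sqrt{66}} \approx -9.3418 \cdot 10^{-7}$)
$\frac{- \frac{2647226}{-3863470} + \frac{1696481}{4991265}}{d} = \frac{- \frac{2647226}{-3863470} + \frac{1696481}{4991265}}{- \frac{959}{1058450304} - \frac{11 \sqrt{66}}{3175350912}} = \frac{\left(-2647226\right) \left(- \frac{1}{3863470}\right) + 1696481 \cdot \frac{1}{4991265}}{- \frac{959}{1058450304} - \frac{11 \sqrt{66}}{3175350912}} = \frac{\frac{1323613}{1931735} + \frac{1696481}{4991265}}{- \frac{959}{1058450304} - \frac{11 \sqrt{66}}{3175350912}} = \frac{1976730992996}{1928360258955 \left(- \frac{959}{1058450304} - \frac{11 \sqrt{66}}{3175350912}\right)}$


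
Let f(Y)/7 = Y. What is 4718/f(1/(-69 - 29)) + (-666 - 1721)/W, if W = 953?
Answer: -62949943/953 ≈ -66055.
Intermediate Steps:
f(Y) = 7*Y
4718/f(1/(-69 - 29)) + (-666 - 1721)/W = 4718/((7/(-69 - 29))) + (-666 - 1721)/953 = 4718/((7/(-98))) - 2387*1/953 = 4718/((7*(-1/98))) - 2387/953 = 4718/(-1/14) - 2387/953 = 4718*(-14) - 2387/953 = -66052 - 2387/953 = -62949943/953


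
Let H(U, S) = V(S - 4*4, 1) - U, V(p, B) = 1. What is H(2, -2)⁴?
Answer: 1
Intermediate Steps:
H(U, S) = 1 - U
H(2, -2)⁴ = (1 - 1*2)⁴ = (1 - 2)⁴ = (-1)⁴ = 1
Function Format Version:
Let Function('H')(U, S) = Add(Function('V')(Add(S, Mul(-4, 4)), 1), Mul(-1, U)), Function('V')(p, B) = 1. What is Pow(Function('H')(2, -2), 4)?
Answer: 1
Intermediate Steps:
Function('H')(U, S) = Add(1, Mul(-1, U))
Pow(Function('H')(2, -2), 4) = Pow(Add(1, Mul(-1, 2)), 4) = Pow(Add(1, -2), 4) = Pow(-1, 4) = 1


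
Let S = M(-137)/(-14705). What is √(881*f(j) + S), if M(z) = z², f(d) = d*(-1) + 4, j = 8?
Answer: I*√762295274245/14705 ≈ 59.374*I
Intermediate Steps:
f(d) = 4 - d (f(d) = -d + 4 = 4 - d)
S = -18769/14705 (S = (-137)²/(-14705) = 18769*(-1/14705) = -18769/14705 ≈ -1.2764)
√(881*f(j) + S) = √(881*(4 - 1*8) - 18769/14705) = √(881*(4 - 8) - 18769/14705) = √(881*(-4) - 18769/14705) = √(-3524 - 18769/14705) = √(-51839189/14705) = I*√762295274245/14705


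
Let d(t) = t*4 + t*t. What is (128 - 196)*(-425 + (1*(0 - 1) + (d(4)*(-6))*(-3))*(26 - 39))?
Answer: 537200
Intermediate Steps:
d(t) = t² + 4*t (d(t) = 4*t + t² = t² + 4*t)
(128 - 196)*(-425 + (1*(0 - 1) + (d(4)*(-6))*(-3))*(26 - 39)) = (128 - 196)*(-425 + (1*(0 - 1) + ((4*(4 + 4))*(-6))*(-3))*(26 - 39)) = -68*(-425 + (1*(-1) + ((4*8)*(-6))*(-3))*(-13)) = -68*(-425 + (-1 + (32*(-6))*(-3))*(-13)) = -68*(-425 + (-1 - 192*(-3))*(-13)) = -68*(-425 + (-1 + 576)*(-13)) = -68*(-425 + 575*(-13)) = -68*(-425 - 7475) = -68*(-7900) = 537200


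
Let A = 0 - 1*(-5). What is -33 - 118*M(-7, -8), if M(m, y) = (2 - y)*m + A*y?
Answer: 12947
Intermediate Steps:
A = 5 (A = 0 + 5 = 5)
M(m, y) = 5*y + m*(2 - y) (M(m, y) = (2 - y)*m + 5*y = m*(2 - y) + 5*y = 5*y + m*(2 - y))
-33 - 118*M(-7, -8) = -33 - 118*(2*(-7) + 5*(-8) - 1*(-7)*(-8)) = -33 - 118*(-14 - 40 - 56) = -33 - 118*(-110) = -33 + 12980 = 12947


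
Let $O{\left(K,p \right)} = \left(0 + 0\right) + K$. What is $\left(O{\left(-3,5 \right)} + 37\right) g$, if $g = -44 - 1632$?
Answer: $-56984$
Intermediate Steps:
$O{\left(K,p \right)} = K$ ($O{\left(K,p \right)} = 0 + K = K$)
$g = -1676$ ($g = -44 - 1632 = -1676$)
$\left(O{\left(-3,5 \right)} + 37\right) g = \left(-3 + 37\right) \left(-1676\right) = 34 \left(-1676\right) = -56984$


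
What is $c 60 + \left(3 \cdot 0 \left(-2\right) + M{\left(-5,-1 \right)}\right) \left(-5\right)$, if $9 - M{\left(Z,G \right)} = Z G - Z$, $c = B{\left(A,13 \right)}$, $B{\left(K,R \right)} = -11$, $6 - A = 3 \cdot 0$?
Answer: $-655$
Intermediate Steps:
$A = 6$ ($A = 6 - 3 \cdot 0 = 6 - 0 = 6 + 0 = 6$)
$c = -11$
$M{\left(Z,G \right)} = 9 + Z - G Z$ ($M{\left(Z,G \right)} = 9 - \left(Z G - Z\right) = 9 - \left(G Z - Z\right) = 9 - \left(- Z + G Z\right) = 9 + Z - G Z$)
$c 60 + \left(3 \cdot 0 \left(-2\right) + M{\left(-5,-1 \right)}\right) \left(-5\right) = \left(-11\right) 60 + \left(3 \cdot 0 \left(-2\right) - \left(-4 + 5\right)\right) \left(-5\right) = -660 + \left(0 \left(-2\right) - 1\right) \left(-5\right) = -660 + \left(0 - 1\right) \left(-5\right) = -660 - -5 = -660 + 5 = -655$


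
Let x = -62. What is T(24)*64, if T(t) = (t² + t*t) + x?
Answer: 69760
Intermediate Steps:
T(t) = -62 + 2*t² (T(t) = (t² + t*t) - 62 = (t² + t²) - 62 = 2*t² - 62 = -62 + 2*t²)
T(24)*64 = (-62 + 2*24²)*64 = (-62 + 2*576)*64 = (-62 + 1152)*64 = 1090*64 = 69760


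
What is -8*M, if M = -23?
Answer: 184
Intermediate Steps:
-8*M = -8*(-23) = 184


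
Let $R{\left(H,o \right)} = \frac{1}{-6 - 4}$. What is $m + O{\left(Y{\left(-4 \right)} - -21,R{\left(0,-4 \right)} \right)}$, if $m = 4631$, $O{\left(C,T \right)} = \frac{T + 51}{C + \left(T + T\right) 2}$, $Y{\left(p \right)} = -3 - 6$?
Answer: $\frac{537705}{116} \approx 4635.4$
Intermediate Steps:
$Y{\left(p \right)} = -9$ ($Y{\left(p \right)} = -3 - 6 = -9$)
$R{\left(H,o \right)} = - \frac{1}{10}$ ($R{\left(H,o \right)} = \frac{1}{-10} = - \frac{1}{10}$)
$O{\left(C,T \right)} = \frac{51 + T}{C + 4 T}$ ($O{\left(C,T \right)} = \frac{51 + T}{C + 2 T 2} = \frac{51 + T}{C + 4 T}$)
$m + O{\left(Y{\left(-4 \right)} - -21,R{\left(0,-4 \right)} \right)} = 4631 + \frac{51 - \frac{1}{10}}{\left(-9 - -21\right) + 4 \left(- \frac{1}{10}\right)} = 4631 + \frac{1}{\left(-9 + 21\right) - \frac{2}{5}} \cdot \frac{509}{10} = 4631 + \frac{1}{12 - \frac{2}{5}} \cdot \frac{509}{10} = 4631 + \frac{1}{\frac{58}{5}} \cdot \frac{509}{10} = 4631 + \frac{5}{58} \cdot \frac{509}{10} = 4631 + \frac{509}{116} = \frac{537705}{116}$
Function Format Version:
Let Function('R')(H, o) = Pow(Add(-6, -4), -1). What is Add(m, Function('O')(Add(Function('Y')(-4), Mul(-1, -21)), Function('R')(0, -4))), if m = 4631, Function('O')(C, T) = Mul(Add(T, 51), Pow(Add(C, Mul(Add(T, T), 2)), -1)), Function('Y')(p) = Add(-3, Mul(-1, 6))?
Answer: Rational(537705, 116) ≈ 4635.4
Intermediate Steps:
Function('Y')(p) = -9 (Function('Y')(p) = Add(-3, -6) = -9)
Function('R')(H, o) = Rational(-1, 10) (Function('R')(H, o) = Pow(-10, -1) = Rational(-1, 10))
Function('O')(C, T) = Mul(Pow(Add(C, Mul(4, T)), -1), Add(51, T)) (Function('O')(C, T) = Mul(Add(51, T), Pow(Add(C, Mul(Mul(2, T), 2)), -1)) = Mul(Add(51, T), Pow(Add(C, Mul(4, T)), -1)) = Mul(Pow(Add(C, Mul(4, T)), -1), Add(51, T)))
Add(m, Function('O')(Add(Function('Y')(-4), Mul(-1, -21)), Function('R')(0, -4))) = Add(4631, Mul(Pow(Add(Add(-9, Mul(-1, -21)), Mul(4, Rational(-1, 10))), -1), Add(51, Rational(-1, 10)))) = Add(4631, Mul(Pow(Add(Add(-9, 21), Rational(-2, 5)), -1), Rational(509, 10))) = Add(4631, Mul(Pow(Add(12, Rational(-2, 5)), -1), Rational(509, 10))) = Add(4631, Mul(Pow(Rational(58, 5), -1), Rational(509, 10))) = Add(4631, Mul(Rational(5, 58), Rational(509, 10))) = Add(4631, Rational(509, 116)) = Rational(537705, 116)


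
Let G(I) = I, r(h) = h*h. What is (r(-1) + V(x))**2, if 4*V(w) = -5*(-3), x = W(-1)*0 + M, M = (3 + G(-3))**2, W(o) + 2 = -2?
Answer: 361/16 ≈ 22.563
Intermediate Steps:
r(h) = h**2
W(o) = -4 (W(o) = -2 - 2 = -4)
M = 0 (M = (3 - 3)**2 = 0**2 = 0)
x = 0 (x = -4*0 + 0 = 0 + 0 = 0)
V(w) = 15/4 (V(w) = (-5*(-3))/4 = (1/4)*15 = 15/4)
(r(-1) + V(x))**2 = ((-1)**2 + 15/4)**2 = (1 + 15/4)**2 = (19/4)**2 = 361/16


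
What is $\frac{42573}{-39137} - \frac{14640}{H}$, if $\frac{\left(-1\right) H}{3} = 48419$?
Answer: $- \frac{267193361}{270710629} \approx -0.98701$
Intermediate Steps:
$H = -145257$ ($H = \left(-3\right) 48419 = -145257$)
$\frac{42573}{-39137} - \frac{14640}{H} = \frac{42573}{-39137} - \frac{14640}{-145257} = 42573 \left(- \frac{1}{39137}\right) - - \frac{4880}{48419} = - \frac{42573}{39137} + \frac{4880}{48419} = - \frac{267193361}{270710629}$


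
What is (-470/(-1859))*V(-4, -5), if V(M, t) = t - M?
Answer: -470/1859 ≈ -0.25282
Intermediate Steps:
(-470/(-1859))*V(-4, -5) = (-470/(-1859))*(-5 - 1*(-4)) = (-470*(-1/1859))*(-5 + 4) = (470/1859)*(-1) = -470/1859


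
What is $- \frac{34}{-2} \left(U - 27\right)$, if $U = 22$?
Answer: $-85$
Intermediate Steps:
$- \frac{34}{-2} \left(U - 27\right) = - \frac{34}{-2} \left(22 - 27\right) = \left(-34\right) \left(- \frac{1}{2}\right) \left(-5\right) = 17 \left(-5\right) = -85$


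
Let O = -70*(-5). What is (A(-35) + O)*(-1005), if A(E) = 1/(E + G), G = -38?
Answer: -25676745/73 ≈ -3.5174e+5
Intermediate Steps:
O = 350
A(E) = 1/(-38 + E) (A(E) = 1/(E - 38) = 1/(-38 + E))
(A(-35) + O)*(-1005) = (1/(-38 - 35) + 350)*(-1005) = (1/(-73) + 350)*(-1005) = (-1/73 + 350)*(-1005) = (25549/73)*(-1005) = -25676745/73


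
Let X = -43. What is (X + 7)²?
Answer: 1296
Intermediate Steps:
(X + 7)² = (-43 + 7)² = (-36)² = 1296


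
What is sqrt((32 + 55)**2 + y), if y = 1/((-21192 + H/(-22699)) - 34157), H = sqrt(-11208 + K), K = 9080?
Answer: 2*sqrt((2377360357355 + 7569*I*sqrt(133))/(1256366951 + 4*I*sqrt(133))) ≈ 87.0 + 3.8127e-15*I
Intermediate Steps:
H = 4*I*sqrt(133) (H = sqrt(-11208 + 9080) = sqrt(-2128) = 4*I*sqrt(133) ≈ 46.13*I)
y = 1/(-55349 - 4*I*sqrt(133)/22699) (y = 1/((-21192 + (4*I*sqrt(133))/(-22699)) - 34157) = 1/((-21192 + (4*I*sqrt(133))*(-1/22699)) - 34157) = 1/((-21192 - 4*I*sqrt(133)/22699) - 34157) = 1/(-55349 - 4*I*sqrt(133)/22699) ≈ -1.8067e-5 + 0.e-13*I)
sqrt((32 + 55)**2 + y) = sqrt((32 + 55)**2 + (-4074039060107/225493987937862647 + 90796*I*sqrt(133)/1578457915565038529)) = sqrt(87**2 + (-4074039060107/225493987937862647 + 90796*I*sqrt(133)/1578457915565038529)) = sqrt(7569 + (-4074039060107/225493987937862647 + 90796*I*sqrt(133)/1578457915565038529)) = sqrt(1706763990627643315036/225493987937862647 + 90796*I*sqrt(133)/1578457915565038529)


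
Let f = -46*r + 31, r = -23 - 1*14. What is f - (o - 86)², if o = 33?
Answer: -1076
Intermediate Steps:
r = -37 (r = -23 - 14 = -37)
f = 1733 (f = -46*(-37) + 31 = 1702 + 31 = 1733)
f - (o - 86)² = 1733 - (33 - 86)² = 1733 - 1*(-53)² = 1733 - 1*2809 = 1733 - 2809 = -1076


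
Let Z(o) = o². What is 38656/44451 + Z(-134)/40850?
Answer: 1188629878/907911675 ≈ 1.3092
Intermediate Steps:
38656/44451 + Z(-134)/40850 = 38656/44451 + (-134)²/40850 = 38656*(1/44451) + 17956*(1/40850) = 38656/44451 + 8978/20425 = 1188629878/907911675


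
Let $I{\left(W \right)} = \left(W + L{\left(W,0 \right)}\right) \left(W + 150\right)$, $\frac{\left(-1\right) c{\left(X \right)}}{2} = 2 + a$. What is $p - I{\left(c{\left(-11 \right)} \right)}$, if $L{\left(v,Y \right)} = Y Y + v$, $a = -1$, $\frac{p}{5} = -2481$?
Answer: $-11813$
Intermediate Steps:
$p = -12405$ ($p = 5 \left(-2481\right) = -12405$)
$c{\left(X \right)} = -2$ ($c{\left(X \right)} = - 2 \left(2 - 1\right) = \left(-2\right) 1 = -2$)
$L{\left(v,Y \right)} = v + Y^{2}$ ($L{\left(v,Y \right)} = Y^{2} + v = v + Y^{2}$)
$I{\left(W \right)} = 2 W \left(150 + W\right)$ ($I{\left(W \right)} = \left(W + \left(W + 0^{2}\right)\right) \left(W + 150\right) = \left(W + \left(W + 0\right)\right) \left(150 + W\right) = \left(W + W\right) \left(150 + W\right) = 2 W \left(150 + W\right)$)
$p - I{\left(c{\left(-11 \right)} \right)} = -12405 - 2 \left(-2\right) \left(150 - 2\right) = -12405 - 2 \left(-2\right) 148 = -12405 - -592 = -12405 + 592 = -11813$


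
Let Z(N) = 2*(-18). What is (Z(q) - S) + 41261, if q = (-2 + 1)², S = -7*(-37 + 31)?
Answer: 41183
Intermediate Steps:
S = 42 (S = -7*(-6) = 42)
q = 1 (q = (-1)² = 1)
Z(N) = -36
(Z(q) - S) + 41261 = (-36 - 1*42) + 41261 = (-36 - 42) + 41261 = -78 + 41261 = 41183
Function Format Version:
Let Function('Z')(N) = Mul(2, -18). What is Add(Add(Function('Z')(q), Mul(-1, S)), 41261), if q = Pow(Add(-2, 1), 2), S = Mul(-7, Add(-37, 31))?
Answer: 41183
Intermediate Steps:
S = 42 (S = Mul(-7, -6) = 42)
q = 1 (q = Pow(-1, 2) = 1)
Function('Z')(N) = -36
Add(Add(Function('Z')(q), Mul(-1, S)), 41261) = Add(Add(-36, Mul(-1, 42)), 41261) = Add(Add(-36, -42), 41261) = Add(-78, 41261) = 41183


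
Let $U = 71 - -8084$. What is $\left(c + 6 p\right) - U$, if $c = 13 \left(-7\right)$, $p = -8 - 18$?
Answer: $-8402$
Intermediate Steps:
$p = -26$ ($p = -8 - 18 = -26$)
$c = -91$
$U = 8155$ ($U = 71 + 8084 = 8155$)
$\left(c + 6 p\right) - U = \left(-91 + 6 \left(-26\right)\right) - 8155 = \left(-91 - 156\right) - 8155 = -247 - 8155 = -8402$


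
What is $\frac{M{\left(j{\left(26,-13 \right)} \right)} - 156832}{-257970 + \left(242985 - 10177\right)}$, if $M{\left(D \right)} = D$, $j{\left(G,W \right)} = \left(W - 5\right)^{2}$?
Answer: $\frac{78254}{12581} \approx 6.22$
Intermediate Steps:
$j{\left(G,W \right)} = \left(-5 + W\right)^{2}$
$\frac{M{\left(j{\left(26,-13 \right)} \right)} - 156832}{-257970 + \left(242985 - 10177\right)} = \frac{\left(-5 - 13\right)^{2} - 156832}{-257970 + \left(242985 - 10177\right)} = \frac{\left(-18\right)^{2} - 156832}{-257970 + \left(242985 - 10177\right)} = \frac{324 - 156832}{-257970 + 232808} = - \frac{156508}{-25162} = \left(-156508\right) \left(- \frac{1}{25162}\right) = \frac{78254}{12581}$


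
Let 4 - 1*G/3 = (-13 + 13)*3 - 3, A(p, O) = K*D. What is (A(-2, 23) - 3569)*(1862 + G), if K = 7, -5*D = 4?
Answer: -33654859/5 ≈ -6.7310e+6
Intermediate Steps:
D = -⅘ (D = -⅕*4 = -⅘ ≈ -0.80000)
A(p, O) = -28/5 (A(p, O) = 7*(-⅘) = -28/5)
G = 21 (G = 12 - 3*((-13 + 13)*3 - 3) = 12 - 3*(0*3 - 3) = 12 - 3*(0 - 3) = 12 - 3*(-3) = 12 + 9 = 21)
(A(-2, 23) - 3569)*(1862 + G) = (-28/5 - 3569)*(1862 + 21) = -17873/5*1883 = -33654859/5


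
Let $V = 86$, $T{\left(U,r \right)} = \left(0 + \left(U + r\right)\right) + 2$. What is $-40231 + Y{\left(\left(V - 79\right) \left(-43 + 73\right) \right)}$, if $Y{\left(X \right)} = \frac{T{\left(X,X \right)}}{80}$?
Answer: $- \frac{1609029}{40} \approx -40226.0$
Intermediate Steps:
$T{\left(U,r \right)} = 2 + U + r$ ($T{\left(U,r \right)} = \left(U + r\right) + 2 = 2 + U + r$)
$Y{\left(X \right)} = \frac{1}{40} + \frac{X}{40}$ ($Y{\left(X \right)} = \frac{2 + X + X}{80} = \left(2 + 2 X\right) \frac{1}{80} = \frac{1}{40} + \frac{X}{40}$)
$-40231 + Y{\left(\left(V - 79\right) \left(-43 + 73\right) \right)} = -40231 + \left(\frac{1}{40} + \frac{\left(86 - 79\right) \left(-43 + 73\right)}{40}\right) = -40231 + \left(\frac{1}{40} + \frac{7 \cdot 30}{40}\right) = -40231 + \left(\frac{1}{40} + \frac{1}{40} \cdot 210\right) = -40231 + \left(\frac{1}{40} + \frac{21}{4}\right) = -40231 + \frac{211}{40} = - \frac{1609029}{40}$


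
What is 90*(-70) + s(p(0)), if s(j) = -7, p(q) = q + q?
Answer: -6307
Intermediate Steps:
p(q) = 2*q
90*(-70) + s(p(0)) = 90*(-70) - 7 = -6300 - 7 = -6307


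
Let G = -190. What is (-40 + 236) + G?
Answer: 6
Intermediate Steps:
(-40 + 236) + G = (-40 + 236) - 190 = 196 - 190 = 6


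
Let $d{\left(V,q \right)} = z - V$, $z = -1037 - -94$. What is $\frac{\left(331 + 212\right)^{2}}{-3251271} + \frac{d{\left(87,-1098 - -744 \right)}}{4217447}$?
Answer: $- \frac{415619613211}{4570687708379} \approx -0.090932$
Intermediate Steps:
$z = -943$ ($z = -1037 + 94 = -943$)
$d{\left(V,q \right)} = -943 - V$
$\frac{\left(331 + 212\right)^{2}}{-3251271} + \frac{d{\left(87,-1098 - -744 \right)}}{4217447} = \frac{\left(331 + 212\right)^{2}}{-3251271} + \frac{-943 - 87}{4217447} = 543^{2} \left(- \frac{1}{3251271}\right) + \left(-943 - 87\right) \frac{1}{4217447} = 294849 \left(- \frac{1}{3251271}\right) - \frac{1030}{4217447} = - \frac{98283}{1083757} - \frac{1030}{4217447} = - \frac{415619613211}{4570687708379}$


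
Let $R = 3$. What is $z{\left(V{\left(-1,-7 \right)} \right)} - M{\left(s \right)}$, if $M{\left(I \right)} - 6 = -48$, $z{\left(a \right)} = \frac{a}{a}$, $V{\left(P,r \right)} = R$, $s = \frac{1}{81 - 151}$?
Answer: $43$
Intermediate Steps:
$s = - \frac{1}{70}$ ($s = \frac{1}{-70} = - \frac{1}{70} \approx -0.014286$)
$V{\left(P,r \right)} = 3$
$z{\left(a \right)} = 1$
$M{\left(I \right)} = -42$ ($M{\left(I \right)} = 6 - 48 = -42$)
$z{\left(V{\left(-1,-7 \right)} \right)} - M{\left(s \right)} = 1 - -42 = 1 + 42 = 43$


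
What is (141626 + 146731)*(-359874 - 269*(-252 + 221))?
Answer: -101367577995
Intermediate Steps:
(141626 + 146731)*(-359874 - 269*(-252 + 221)) = 288357*(-359874 - 269*(-31)) = 288357*(-359874 + 8339) = 288357*(-351535) = -101367577995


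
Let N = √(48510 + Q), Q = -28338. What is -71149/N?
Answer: -71149*√3/246 ≈ -500.95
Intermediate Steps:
N = 82*√3 (N = √(48510 - 28338) = √20172 = 82*√3 ≈ 142.03)
-71149/N = -71149*√3/246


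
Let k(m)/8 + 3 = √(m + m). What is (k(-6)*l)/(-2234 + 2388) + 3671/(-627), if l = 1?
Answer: -26381/4389 + 8*I*√3/77 ≈ -6.0107 + 0.17995*I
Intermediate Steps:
k(m) = -24 + 8*√2*√m (k(m) = -24 + 8*√(m + m) = -24 + 8*√(2*m) = -24 + 8*(√2*√m) = -24 + 8*√2*√m)
(k(-6)*l)/(-2234 + 2388) + 3671/(-627) = ((-24 + 8*√2*√(-6))*1)/(-2234 + 2388) + 3671/(-627) = ((-24 + 8*√2*(I*√6))*1)/154 + 3671*(-1/627) = ((-24 + 16*I*√3)*1)*(1/154) - 3671/627 = (-24 + 16*I*√3)*(1/154) - 3671/627 = (-12/77 + 8*I*√3/77) - 3671/627 = -26381/4389 + 8*I*√3/77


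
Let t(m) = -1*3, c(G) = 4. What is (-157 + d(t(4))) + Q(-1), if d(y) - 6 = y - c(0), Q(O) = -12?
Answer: -170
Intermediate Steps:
t(m) = -3
d(y) = 2 + y (d(y) = 6 + (y - 1*4) = 6 + (y - 4) = 6 + (-4 + y) = 2 + y)
(-157 + d(t(4))) + Q(-1) = (-157 + (2 - 3)) - 12 = (-157 - 1) - 12 = -158 - 12 = -170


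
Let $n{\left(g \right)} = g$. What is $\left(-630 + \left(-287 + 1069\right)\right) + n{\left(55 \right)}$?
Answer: $207$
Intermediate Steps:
$\left(-630 + \left(-287 + 1069\right)\right) + n{\left(55 \right)} = \left(-630 + \left(-287 + 1069\right)\right) + 55 = \left(-630 + 782\right) + 55 = 152 + 55 = 207$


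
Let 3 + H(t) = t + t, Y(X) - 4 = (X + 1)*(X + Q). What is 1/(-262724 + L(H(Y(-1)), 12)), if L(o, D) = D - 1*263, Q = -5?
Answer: -1/262975 ≈ -3.8026e-6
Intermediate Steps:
Y(X) = 4 + (1 + X)*(-5 + X) (Y(X) = 4 + (X + 1)*(X - 5) = 4 + (1 + X)*(-5 + X))
H(t) = -3 + 2*t (H(t) = -3 + (t + t) = -3 + 2*t)
L(o, D) = -263 + D (L(o, D) = D - 263 = -263 + D)
1/(-262724 + L(H(Y(-1)), 12)) = 1/(-262724 + (-263 + 12)) = 1/(-262724 - 251) = 1/(-262975) = -1/262975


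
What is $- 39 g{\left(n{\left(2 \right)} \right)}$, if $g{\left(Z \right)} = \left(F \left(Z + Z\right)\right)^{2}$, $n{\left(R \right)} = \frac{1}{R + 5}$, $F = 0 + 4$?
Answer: $- \frac{2496}{49} \approx -50.939$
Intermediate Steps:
$F = 4$
$n{\left(R \right)} = \frac{1}{5 + R}$
$g{\left(Z \right)} = 64 Z^{2}$ ($g{\left(Z \right)} = \left(4 \left(Z + Z\right)\right)^{2} = \left(4 \cdot 2 Z\right)^{2} = \left(8 Z\right)^{2} = 64 Z^{2}$)
$- 39 g{\left(n{\left(2 \right)} \right)} = - 39 \cdot 64 \left(\frac{1}{5 + 2}\right)^{2} = - 39 \cdot 64 \left(\frac{1}{7}\right)^{2} = - 39 \cdot \frac{64}{49} = - 39 \cdot 64 \cdot \frac{1}{49} = \left(-39\right) \frac{64}{49} = - \frac{2496}{49}$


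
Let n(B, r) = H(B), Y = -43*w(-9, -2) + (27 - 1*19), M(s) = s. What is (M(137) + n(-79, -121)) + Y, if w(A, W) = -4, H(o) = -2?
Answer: 315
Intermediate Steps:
Y = 180 (Y = -43*(-4) + (27 - 1*19) = 172 + (27 - 19) = 172 + 8 = 180)
n(B, r) = -2
(M(137) + n(-79, -121)) + Y = (137 - 2) + 180 = 135 + 180 = 315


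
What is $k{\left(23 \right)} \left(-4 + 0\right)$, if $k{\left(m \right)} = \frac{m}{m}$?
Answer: $-4$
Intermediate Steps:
$k{\left(m \right)} = 1$
$k{\left(23 \right)} \left(-4 + 0\right) = 1 \left(-4 + 0\right) = 1 \left(-4\right) = -4$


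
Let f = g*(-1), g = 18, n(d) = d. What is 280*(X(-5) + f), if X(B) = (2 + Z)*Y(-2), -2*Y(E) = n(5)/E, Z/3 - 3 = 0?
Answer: -1190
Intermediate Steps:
Z = 9 (Z = 9 + 3*0 = 9 + 0 = 9)
Y(E) = -5/(2*E)
X(B) = 55/4 (X(B) = (2 + 9)*(-5/2/(-2)) = 11*(-5/2*(-½)) = 11*(5/4) = 55/4)
f = -18 (f = 18*(-1) = -18)
280*(X(-5) + f) = 280*(55/4 - 18) = 280*(-17/4) = -1190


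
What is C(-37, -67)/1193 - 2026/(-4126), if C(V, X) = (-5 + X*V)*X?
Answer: -340750245/2461159 ≈ -138.45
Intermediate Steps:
C(V, X) = X*(-5 + V*X) (C(V, X) = (-5 + V*X)*X = X*(-5 + V*X))
C(-37, -67)/1193 - 2026/(-4126) = -67*(-5 - 37*(-67))/1193 - 2026/(-4126) = -67*(-5 + 2479)*(1/1193) - 2026*(-1/4126) = -67*2474*(1/1193) + 1013/2063 = -165758*1/1193 + 1013/2063 = -165758/1193 + 1013/2063 = -340750245/2461159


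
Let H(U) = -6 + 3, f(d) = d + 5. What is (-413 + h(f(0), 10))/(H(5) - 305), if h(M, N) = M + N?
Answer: 199/154 ≈ 1.2922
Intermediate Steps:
f(d) = 5 + d
H(U) = -3
(-413 + h(f(0), 10))/(H(5) - 305) = (-413 + ((5 + 0) + 10))/(-3 - 305) = (-413 + (5 + 10))/(-308) = (-413 + 15)*(-1/308) = -398*(-1/308) = 199/154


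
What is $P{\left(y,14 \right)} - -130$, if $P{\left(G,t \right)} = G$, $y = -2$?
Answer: $128$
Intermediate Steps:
$P{\left(y,14 \right)} - -130 = -2 - -130 = -2 + 130 = 128$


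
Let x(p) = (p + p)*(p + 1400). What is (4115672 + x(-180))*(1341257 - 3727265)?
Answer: -8772091603776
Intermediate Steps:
x(p) = 2*p*(1400 + p) (x(p) = (2*p)*(1400 + p) = 2*p*(1400 + p))
(4115672 + x(-180))*(1341257 - 3727265) = (4115672 + 2*(-180)*(1400 - 180))*(1341257 - 3727265) = (4115672 + 2*(-180)*1220)*(-2386008) = (4115672 - 439200)*(-2386008) = 3676472*(-2386008) = -8772091603776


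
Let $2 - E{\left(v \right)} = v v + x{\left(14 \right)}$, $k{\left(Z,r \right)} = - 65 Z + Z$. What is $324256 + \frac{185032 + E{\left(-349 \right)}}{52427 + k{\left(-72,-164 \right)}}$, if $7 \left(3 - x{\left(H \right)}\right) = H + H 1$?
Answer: $\frac{18494004194}{57035} \approx 3.2426 \cdot 10^{5}$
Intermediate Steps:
$x{\left(H \right)} = 3 - \frac{2 H}{7}$ ($x{\left(H \right)} = 3 - \frac{H + H 1}{7} = 3 - \frac{H + H}{7} = 3 - \frac{2 H}{7}$)
$k{\left(Z,r \right)} = - 64 Z$
$E{\left(v \right)} = 3 - v^{2}$ ($E{\left(v \right)} = 2 - \left(v v + \left(3 - 4\right)\right) = 2 - \left(v^{2} + \left(3 - 4\right)\right) = 2 - \left(v^{2} - 1\right) = 2 - \left(-1 + v^{2}\right) = 3 - v^{2}$)
$324256 + \frac{185032 + E{\left(-349 \right)}}{52427 + k{\left(-72,-164 \right)}} = 324256 + \frac{185032 + \left(3 - \left(-349\right)^{2}\right)}{52427 - -4608} = 324256 + \frac{185032 + \left(3 - 121801\right)}{52427 + 4608} = 324256 + \frac{185032 + \left(3 - 121801\right)}{57035} = 324256 + \left(185032 - 121798\right) \frac{1}{57035} = 324256 + 63234 \cdot \frac{1}{57035} = 324256 + \frac{63234}{57035} = \frac{18494004194}{57035}$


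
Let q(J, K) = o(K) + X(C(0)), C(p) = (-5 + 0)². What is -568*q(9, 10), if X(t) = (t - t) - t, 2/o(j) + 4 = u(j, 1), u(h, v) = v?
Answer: 43736/3 ≈ 14579.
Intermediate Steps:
C(p) = 25 (C(p) = (-5)² = 25)
o(j) = -⅔ (o(j) = 2/(-4 + 1) = 2/(-3) = 2*(-⅓) = -⅔)
X(t) = -t (X(t) = 0 - t = -t)
q(J, K) = -77/3 (q(J, K) = -⅔ - 1*25 = -⅔ - 25 = -77/3)
-568*q(9, 10) = -568*(-77/3) = 43736/3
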